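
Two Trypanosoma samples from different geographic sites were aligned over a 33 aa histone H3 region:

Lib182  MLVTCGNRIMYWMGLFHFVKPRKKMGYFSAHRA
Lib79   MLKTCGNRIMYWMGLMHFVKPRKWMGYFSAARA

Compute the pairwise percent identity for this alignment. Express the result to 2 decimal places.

Differing sites — 3:V/K; 16:F/M; 24:K/W; 31:H/A.
29 of the 33 sites match, so the percent identity is 29/33 × 100 = 87.88%.

87.88%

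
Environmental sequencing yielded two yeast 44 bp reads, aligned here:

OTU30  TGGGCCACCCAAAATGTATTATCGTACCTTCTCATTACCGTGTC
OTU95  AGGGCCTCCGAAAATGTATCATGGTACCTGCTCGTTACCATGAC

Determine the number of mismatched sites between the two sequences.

9

Mismatches occur at site 1 (T→A), site 7 (A→T), site 10 (C→G), site 20 (T→C), site 23 (C→G), site 30 (T→G), site 34 (A→G), site 40 (G→A), site 43 (T→A).
That gives 9 mismatches out of 44 aligned sites, so the Hamming distance is 9.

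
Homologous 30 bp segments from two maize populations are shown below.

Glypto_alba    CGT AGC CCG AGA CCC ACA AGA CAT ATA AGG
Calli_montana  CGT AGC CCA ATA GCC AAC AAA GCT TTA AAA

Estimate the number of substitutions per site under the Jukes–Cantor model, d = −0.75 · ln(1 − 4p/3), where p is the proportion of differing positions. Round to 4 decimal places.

0.5034

Differing sites — 9:G/A; 11:G/T; 13:C/G; 17:C/A; 18:A/C; 20:G/A; 22:C/G; 23:A/C; 25:A/T; 29:G/A; 30:G/A.
p = 11/30 = 0.366667.
d = −0.75 · ln(1 − (4/3)·0.366667) = −0.75 · ln(0.511111) = −0.75 · (-0.671168) = 0.5034.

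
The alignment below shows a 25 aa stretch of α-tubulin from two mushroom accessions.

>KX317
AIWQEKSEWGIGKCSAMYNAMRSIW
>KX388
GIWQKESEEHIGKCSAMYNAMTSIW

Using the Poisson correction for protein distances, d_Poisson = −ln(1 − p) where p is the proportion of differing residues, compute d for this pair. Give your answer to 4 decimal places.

Differing sites — 1:A/G; 5:E/K; 6:K/E; 9:W/E; 10:G/H; 22:R/T.
p = 6/25 = 0.240000.
d = −ln(1 − 0.240000) = −ln(0.760000) = 0.2744.

0.2744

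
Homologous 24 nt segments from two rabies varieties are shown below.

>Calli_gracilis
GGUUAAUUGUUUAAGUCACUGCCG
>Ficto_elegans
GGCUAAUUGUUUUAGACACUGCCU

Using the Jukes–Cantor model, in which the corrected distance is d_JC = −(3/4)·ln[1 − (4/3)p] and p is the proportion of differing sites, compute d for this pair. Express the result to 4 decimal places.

0.1885

Differing sites — 3:U/C; 13:A/U; 16:U/A; 24:G/U.
p = 4/24 = 0.166667.
d = −0.75 · ln(1 − (4/3)·0.166667) = −0.75 · ln(0.777777) = −0.75 · (-0.251315) = 0.1885.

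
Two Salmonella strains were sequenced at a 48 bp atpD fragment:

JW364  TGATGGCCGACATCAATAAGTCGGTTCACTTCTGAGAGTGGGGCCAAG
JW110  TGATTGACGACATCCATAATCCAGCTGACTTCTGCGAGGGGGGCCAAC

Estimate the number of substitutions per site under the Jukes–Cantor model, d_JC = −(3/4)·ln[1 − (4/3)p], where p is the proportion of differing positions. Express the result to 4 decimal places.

Mismatches occur at site 5 (G→T), site 7 (C→A), site 15 (A→C), site 20 (G→T), site 21 (T→C), site 23 (G→A), site 25 (T→C), site 27 (C→G), site 35 (A→C), site 39 (T→G), site 48 (G→C).
p = 11/48 = 0.229167.
d = −0.75 · ln(1 − (4/3)·0.229167) = −0.75 · ln(0.694444) = −0.75 · (-0.364644) = 0.2735.

0.2735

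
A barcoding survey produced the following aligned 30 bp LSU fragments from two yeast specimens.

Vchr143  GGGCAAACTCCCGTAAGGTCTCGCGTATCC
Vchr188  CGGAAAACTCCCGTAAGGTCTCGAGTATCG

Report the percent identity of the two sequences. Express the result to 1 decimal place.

Differing sites — 1:G/C; 4:C/A; 24:C/A; 30:C/G.
26 of the 30 sites match, so the percent identity is 26/30 × 100 = 86.7%.

86.7%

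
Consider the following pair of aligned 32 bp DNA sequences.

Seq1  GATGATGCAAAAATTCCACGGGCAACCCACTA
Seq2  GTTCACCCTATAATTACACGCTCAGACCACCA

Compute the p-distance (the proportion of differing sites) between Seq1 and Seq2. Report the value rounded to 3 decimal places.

Differing sites — 2:A/T; 4:G/C; 6:T/C; 7:G/C; 9:A/T; 11:A/T; 16:C/A; 21:G/C; 22:G/T; 25:A/G; 26:C/A; 31:T/C.
There are 12 differences over 32 sites, so p = 12/32 = 0.375.

0.375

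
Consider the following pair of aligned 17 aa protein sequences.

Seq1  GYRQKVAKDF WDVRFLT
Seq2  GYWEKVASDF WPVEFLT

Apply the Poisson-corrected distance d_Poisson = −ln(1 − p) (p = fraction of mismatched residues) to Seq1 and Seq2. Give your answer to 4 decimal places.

0.3483

Differing sites — 3:R/W; 4:Q/E; 8:K/S; 12:D/P; 14:R/E.
p = 5/17 = 0.294118.
d = −ln(1 − 0.294118) = −ln(0.705882) = 0.3483.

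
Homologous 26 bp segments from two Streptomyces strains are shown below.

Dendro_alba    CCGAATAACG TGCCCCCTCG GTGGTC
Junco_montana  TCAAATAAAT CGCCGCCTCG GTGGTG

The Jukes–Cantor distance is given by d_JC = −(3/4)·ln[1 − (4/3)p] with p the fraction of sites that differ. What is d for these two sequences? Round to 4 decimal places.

0.3335

Mismatches occur at site 1 (C/T), site 3 (G/A), site 9 (C/A), site 10 (G/T), site 11 (T/C), site 15 (C/G), site 26 (C/G).
p = 7/26 = 0.269231.
d = −0.75 · ln(1 − (4/3)·0.269231) = −0.75 · ln(0.641025) = −0.75 · (-0.444687) = 0.3335.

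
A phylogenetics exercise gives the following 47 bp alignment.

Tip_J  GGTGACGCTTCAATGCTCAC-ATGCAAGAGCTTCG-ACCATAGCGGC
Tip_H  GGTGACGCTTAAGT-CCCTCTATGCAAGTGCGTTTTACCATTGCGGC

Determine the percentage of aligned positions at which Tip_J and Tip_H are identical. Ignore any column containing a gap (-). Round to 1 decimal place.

Excluding the 3 gap columns leaves 44 comparable sites.
Differing sites — 11:C/A; 13:A/G; 17:T/C; 19:A/T; 29:A/T; 32:T/G; 34:C/T; 35:G/T; 42:A/T.
35 of the 44 comparable sites match, so the percent identity is 35/44 × 100 = 79.5%.

79.5%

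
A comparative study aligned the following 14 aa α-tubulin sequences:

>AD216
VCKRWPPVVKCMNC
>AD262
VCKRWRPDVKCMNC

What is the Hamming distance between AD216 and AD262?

2

The sequences differ at positions 6 (P/R), 8 (V/D).
That gives 2 mismatches out of 14 aligned sites, so the Hamming distance is 2.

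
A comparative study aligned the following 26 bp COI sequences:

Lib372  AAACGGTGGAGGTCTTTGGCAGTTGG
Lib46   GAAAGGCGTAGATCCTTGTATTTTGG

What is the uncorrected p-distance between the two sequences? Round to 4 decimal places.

0.3846

Differing sites — 1:A/G; 4:C/A; 7:T/C; 9:G/T; 12:G/A; 15:T/C; 19:G/T; 20:C/A; 21:A/T; 22:G/T.
There are 10 differences over 26 sites, so p = 10/26 = 0.3846.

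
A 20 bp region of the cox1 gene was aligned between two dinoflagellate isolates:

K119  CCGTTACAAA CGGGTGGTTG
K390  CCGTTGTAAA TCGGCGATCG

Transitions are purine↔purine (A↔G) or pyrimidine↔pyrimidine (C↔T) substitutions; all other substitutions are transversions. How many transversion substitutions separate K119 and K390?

1

Mismatches occur at site 6 (A↔G, transition), site 7 (C↔T, transition), site 11 (C↔T, transition), site 12 (G↔C, transversion), site 15 (T↔C, transition), site 17 (G↔A, transition), site 19 (T↔C, transition).
Of the 7 differences, 6 transitions and 1 transversion, so the answer is 1.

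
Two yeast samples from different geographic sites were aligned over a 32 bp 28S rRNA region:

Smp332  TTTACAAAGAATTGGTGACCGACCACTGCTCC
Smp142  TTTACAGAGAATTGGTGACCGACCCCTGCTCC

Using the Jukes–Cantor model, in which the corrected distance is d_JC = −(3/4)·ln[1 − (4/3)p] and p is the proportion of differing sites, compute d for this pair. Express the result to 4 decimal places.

Differing sites — 7:A/G; 25:A/C.
p = 2/32 = 0.062500.
d = −0.75 · ln(1 − (4/3)·0.062500) = −0.75 · ln(0.916667) = −0.75 · (-0.087011) = 0.0653.

0.0653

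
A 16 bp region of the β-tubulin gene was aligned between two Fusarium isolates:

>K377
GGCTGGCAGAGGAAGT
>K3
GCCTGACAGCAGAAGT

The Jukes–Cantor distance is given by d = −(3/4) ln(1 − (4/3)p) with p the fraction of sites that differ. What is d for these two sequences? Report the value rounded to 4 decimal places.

The sequences differ at positions 2 (G/C), 6 (G/A), 10 (A/C), 11 (G/A).
p = 4/16 = 0.250000.
d = −0.75 · ln(1 − (4/3)·0.250000) = −0.75 · ln(0.666667) = −0.75 · (-0.405465) = 0.3041.

0.3041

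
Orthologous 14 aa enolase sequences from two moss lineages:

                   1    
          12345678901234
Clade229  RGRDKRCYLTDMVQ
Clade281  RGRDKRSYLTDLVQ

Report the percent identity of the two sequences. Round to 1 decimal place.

85.7%

Mismatches occur at site 7 (C/S), site 12 (M/L).
12 of the 14 sites match, so the percent identity is 12/14 × 100 = 85.7%.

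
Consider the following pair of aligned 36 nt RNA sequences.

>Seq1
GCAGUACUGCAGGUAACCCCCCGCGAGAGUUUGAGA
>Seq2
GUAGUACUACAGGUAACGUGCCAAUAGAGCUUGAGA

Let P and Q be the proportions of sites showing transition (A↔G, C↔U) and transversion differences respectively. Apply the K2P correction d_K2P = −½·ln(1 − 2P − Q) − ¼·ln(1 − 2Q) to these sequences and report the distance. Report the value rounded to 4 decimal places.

Mismatches occur at site 2 (C→U, transition), site 9 (G→A, transition), site 18 (C→G, transversion), site 19 (C→U, transition), site 20 (C→G, transversion), site 23 (G→A, transition), site 24 (C→A, transversion), site 25 (G→U, transversion), site 30 (U→C, transition).
Of the 9 differences, 5 transitions and 4 transversions over 36 sites: P = 5/36 = 0.138889, Q = 4/36 = 0.111111.
d = −0.5·ln(0.611111) − 0.25·ln(0.777778) = −0.5·(-0.492477) − 0.25·(-0.251314) = 0.3091.

0.3091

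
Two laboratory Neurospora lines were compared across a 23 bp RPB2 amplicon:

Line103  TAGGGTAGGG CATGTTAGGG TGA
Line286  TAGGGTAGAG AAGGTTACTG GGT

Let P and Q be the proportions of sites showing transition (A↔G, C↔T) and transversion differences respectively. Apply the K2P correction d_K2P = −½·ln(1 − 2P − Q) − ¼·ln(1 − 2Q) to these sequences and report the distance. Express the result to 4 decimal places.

Mismatches occur at site 9 (G→A, transition), site 11 (C→A, transversion), site 13 (T→G, transversion), site 18 (G→C, transversion), site 19 (G→T, transversion), site 21 (T→G, transversion), site 23 (A→T, transversion).
Of the 7 differences, 1 transition and 6 transversions over 23 sites: P = 1/23 = 0.043478, Q = 6/23 = 0.260870.
d = −0.5·ln(0.652174) − 0.25·ln(0.478260) = −0.5·(-0.427444) − 0.25·(-0.737601) = 0.3981.

0.3981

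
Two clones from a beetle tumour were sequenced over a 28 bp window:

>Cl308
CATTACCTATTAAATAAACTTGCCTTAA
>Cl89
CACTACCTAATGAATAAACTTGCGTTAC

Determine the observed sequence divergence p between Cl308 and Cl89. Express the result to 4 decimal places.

The sequences differ at positions 3 (T/C), 10 (T/A), 12 (A/G), 24 (C/G), 28 (A/C).
There are 5 differences over 28 sites, so p = 5/28 = 0.1786.

0.1786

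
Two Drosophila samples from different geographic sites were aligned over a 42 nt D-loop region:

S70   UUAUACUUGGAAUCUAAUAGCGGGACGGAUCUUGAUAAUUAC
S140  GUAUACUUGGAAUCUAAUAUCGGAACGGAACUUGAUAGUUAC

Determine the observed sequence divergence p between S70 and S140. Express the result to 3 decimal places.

0.119

The sequences differ at positions 1 (U/G), 20 (G/U), 24 (G/A), 30 (U/A), 38 (A/G).
There are 5 differences over 42 sites, so p = 5/42 = 0.119.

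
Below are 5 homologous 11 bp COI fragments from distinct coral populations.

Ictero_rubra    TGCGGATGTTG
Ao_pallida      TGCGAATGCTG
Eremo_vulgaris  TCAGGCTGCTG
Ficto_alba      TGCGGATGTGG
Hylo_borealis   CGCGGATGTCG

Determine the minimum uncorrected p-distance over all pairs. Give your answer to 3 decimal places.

Pairwise Hamming distances:
  Ictero_rubra vs Ao_pallida: 2
  Ictero_rubra vs Eremo_vulgaris: 4
  Ictero_rubra vs Ficto_alba: 1
  Ictero_rubra vs Hylo_borealis: 2
  Ao_pallida vs Eremo_vulgaris: 4
  Ao_pallida vs Ficto_alba: 3
  Ao_pallida vs Hylo_borealis: 4
  Eremo_vulgaris vs Ficto_alba: 5
  Eremo_vulgaris vs Hylo_borealis: 6
  Ficto_alba vs Hylo_borealis: 2
The smallest is 1 mismatch, between Ictero_rubra and Ficto_alba; p = 1/11 = 0.091.

0.091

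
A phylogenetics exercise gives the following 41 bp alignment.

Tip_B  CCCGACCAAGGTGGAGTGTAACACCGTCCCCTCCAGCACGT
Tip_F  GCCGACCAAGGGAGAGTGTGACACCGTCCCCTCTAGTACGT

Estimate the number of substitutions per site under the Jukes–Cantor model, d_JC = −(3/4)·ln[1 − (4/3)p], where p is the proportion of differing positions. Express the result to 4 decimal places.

Mismatches occur at site 1 (C↔G), site 12 (T↔G), site 13 (G↔A), site 20 (A↔G), site 34 (C↔T), site 37 (C↔T).
p = 6/41 = 0.146341.
d = −0.75 · ln(1 − (4/3)·0.146341) = −0.75 · ln(0.804879) = −0.75 · (-0.217063) = 0.1628.

0.1628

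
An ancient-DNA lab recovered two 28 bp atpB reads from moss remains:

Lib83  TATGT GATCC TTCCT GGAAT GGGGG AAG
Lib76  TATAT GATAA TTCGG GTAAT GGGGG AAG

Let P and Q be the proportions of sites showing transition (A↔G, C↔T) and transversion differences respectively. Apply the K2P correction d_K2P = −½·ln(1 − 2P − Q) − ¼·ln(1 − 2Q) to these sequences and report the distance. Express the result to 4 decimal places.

0.2543

The sequences differ at positions 4 (G/A, transition), 9 (C/A, transversion), 10 (C/A, transversion), 14 (C/G, transversion), 15 (T/G, transversion), 17 (G/T, transversion).
Of the 6 differences, 1 transition and 5 transversions over 28 sites: P = 1/28 = 0.035714, Q = 5/28 = 0.178571.
d = −0.5·ln(0.750001) − 0.25·ln(0.642858) = −0.5·(-0.287681) − 0.25·(-0.441831) = 0.2543.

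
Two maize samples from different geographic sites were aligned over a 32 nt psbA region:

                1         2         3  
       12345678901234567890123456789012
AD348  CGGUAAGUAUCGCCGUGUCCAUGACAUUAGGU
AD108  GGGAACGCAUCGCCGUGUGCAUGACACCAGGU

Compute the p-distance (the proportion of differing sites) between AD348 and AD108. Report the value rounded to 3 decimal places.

0.219

Mismatches occur at site 1 (C→G), site 4 (U→A), site 6 (A→C), site 8 (U→C), site 19 (C→G), site 27 (U→C), site 28 (U→C).
There are 7 differences over 32 sites, so p = 7/32 = 0.219.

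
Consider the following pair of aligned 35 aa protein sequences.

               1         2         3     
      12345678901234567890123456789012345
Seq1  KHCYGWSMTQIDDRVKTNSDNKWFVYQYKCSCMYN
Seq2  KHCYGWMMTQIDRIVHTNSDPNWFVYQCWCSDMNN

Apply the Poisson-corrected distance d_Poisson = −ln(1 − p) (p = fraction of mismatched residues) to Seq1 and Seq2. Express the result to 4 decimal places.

0.3365

The sequences differ at positions 7 (S/M), 13 (D/R), 14 (R/I), 16 (K/H), 21 (N/P), 22 (K/N), 28 (Y/C), 29 (K/W), 32 (C/D), 34 (Y/N).
p = 10/35 = 0.285714.
d = −ln(1 − 0.285714) = −ln(0.714286) = 0.3365.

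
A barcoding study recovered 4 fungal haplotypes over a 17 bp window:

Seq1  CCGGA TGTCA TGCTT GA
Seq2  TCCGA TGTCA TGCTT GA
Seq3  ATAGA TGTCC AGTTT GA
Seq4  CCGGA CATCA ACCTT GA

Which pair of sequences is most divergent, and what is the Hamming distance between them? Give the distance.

Pairwise Hamming distances:
  Seq1 vs Seq2: 2
  Seq1 vs Seq3: 6
  Seq1 vs Seq4: 4
  Seq2 vs Seq3: 6
  Seq2 vs Seq4: 6
  Seq3 vs Seq4: 8
The largest is 8, between Seq3 and Seq4.

8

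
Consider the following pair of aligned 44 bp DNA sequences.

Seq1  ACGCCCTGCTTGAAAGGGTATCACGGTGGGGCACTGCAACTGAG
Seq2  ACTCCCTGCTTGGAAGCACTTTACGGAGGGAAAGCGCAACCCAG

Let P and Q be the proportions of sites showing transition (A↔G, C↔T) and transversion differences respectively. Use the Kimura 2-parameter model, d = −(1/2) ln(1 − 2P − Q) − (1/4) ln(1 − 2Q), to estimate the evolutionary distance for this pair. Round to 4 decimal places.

0.4201

The sequences differ at positions 3 (G/T, transversion), 13 (A/G, transition), 17 (G/C, transversion), 18 (G/A, transition), 19 (T/C, transition), 20 (A/T, transversion), 22 (C/T, transition), 27 (T/A, transversion), 31 (G/A, transition), 32 (C/A, transversion), 34 (C/G, transversion), 35 (T/C, transition), 41 (T/C, transition), 42 (G/C, transversion).
Of the 14 differences, 7 transitions and 7 transversions over 44 sites: P = 7/44 = 0.159091, Q = 7/44 = 0.159091.
d = −0.5·ln(0.522727) − 0.25·ln(0.681818) = −0.5·(-0.648696) − 0.25·(-0.382993) = 0.4201.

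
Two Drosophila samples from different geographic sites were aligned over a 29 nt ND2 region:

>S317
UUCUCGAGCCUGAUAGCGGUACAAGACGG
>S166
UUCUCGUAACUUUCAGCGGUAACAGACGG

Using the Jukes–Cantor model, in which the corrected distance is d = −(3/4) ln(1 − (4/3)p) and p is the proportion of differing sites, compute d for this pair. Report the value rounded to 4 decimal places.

Differing sites — 7:A/U; 8:G/A; 9:C/A; 12:G/U; 13:A/U; 14:U/C; 22:C/A; 23:A/C.
p = 8/29 = 0.275862.
d = −0.75 · ln(1 − (4/3)·0.275862) = −0.75 · ln(0.632184) = −0.75 · (-0.458575) = 0.3439.

0.3439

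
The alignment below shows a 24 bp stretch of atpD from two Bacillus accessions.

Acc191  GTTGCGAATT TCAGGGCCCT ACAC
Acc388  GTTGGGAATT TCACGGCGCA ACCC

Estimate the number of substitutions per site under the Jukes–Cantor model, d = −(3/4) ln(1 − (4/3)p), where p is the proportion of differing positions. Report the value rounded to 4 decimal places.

The sequences differ at positions 5 (C/G), 14 (G/C), 18 (C/G), 20 (T/A), 23 (A/C).
p = 5/24 = 0.208333.
d = −0.75 · ln(1 − (4/3)·0.208333) = −0.75 · ln(0.722223) = −0.75 · (-0.325421) = 0.2441.

0.2441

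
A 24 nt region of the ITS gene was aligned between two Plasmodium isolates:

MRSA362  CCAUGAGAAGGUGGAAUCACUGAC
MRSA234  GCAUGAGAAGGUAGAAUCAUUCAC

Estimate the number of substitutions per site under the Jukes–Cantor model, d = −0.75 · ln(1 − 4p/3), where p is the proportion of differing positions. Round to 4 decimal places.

The sequences differ at positions 1 (C/G), 13 (G/A), 20 (C/U), 22 (G/C).
p = 4/24 = 0.166667.
d = −0.75 · ln(1 − (4/3)·0.166667) = −0.75 · ln(0.777777) = −0.75 · (-0.251315) = 0.1885.

0.1885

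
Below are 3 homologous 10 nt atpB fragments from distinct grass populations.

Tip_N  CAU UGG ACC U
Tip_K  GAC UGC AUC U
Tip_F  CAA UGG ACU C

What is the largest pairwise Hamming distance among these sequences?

6

Pairwise Hamming distances:
  Tip_N vs Tip_K: 4
  Tip_N vs Tip_F: 3
  Tip_K vs Tip_F: 6
The largest is 6, between Tip_K and Tip_F.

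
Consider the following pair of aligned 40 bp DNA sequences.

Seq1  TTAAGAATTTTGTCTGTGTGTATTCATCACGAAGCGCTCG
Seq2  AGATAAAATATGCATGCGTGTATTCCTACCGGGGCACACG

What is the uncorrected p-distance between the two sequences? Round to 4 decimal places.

0.4000

Differing sites — 1:T/A; 2:T/G; 4:A/T; 5:G/A; 8:T/A; 10:T/A; 13:T/C; 14:C/A; 17:T/C; 26:A/C; 28:C/A; 29:A/C; 32:A/G; 33:A/G; 36:G/A; 38:T/A.
There are 16 differences over 40 sites, so p = 16/40 = 0.4000.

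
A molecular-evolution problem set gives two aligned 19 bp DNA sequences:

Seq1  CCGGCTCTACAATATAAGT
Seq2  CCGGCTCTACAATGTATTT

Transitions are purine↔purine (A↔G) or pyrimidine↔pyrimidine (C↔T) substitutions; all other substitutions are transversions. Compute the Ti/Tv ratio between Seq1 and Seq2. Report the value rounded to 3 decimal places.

The sequences differ at positions 14 (A/G, transition), 17 (A/T, transversion), 18 (G/T, transversion).
Of the 3 differences, 1 transition and 2 transversions, so Ti/Tv = 1/2 = 0.500.

0.500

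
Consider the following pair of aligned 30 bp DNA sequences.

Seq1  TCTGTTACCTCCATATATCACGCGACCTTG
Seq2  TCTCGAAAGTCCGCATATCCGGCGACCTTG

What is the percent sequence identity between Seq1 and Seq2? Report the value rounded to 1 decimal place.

70.0%

Differing sites — 4:G/C; 5:T/G; 6:T/A; 8:C/A; 9:C/G; 13:A/G; 14:T/C; 20:A/C; 21:C/G.
21 of the 30 sites match, so the percent identity is 21/30 × 100 = 70.0%.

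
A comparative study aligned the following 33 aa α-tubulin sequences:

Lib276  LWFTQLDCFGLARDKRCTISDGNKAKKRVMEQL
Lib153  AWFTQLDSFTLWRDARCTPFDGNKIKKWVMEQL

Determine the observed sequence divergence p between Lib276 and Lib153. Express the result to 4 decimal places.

0.2727

Differing sites — 1:L/A; 8:C/S; 10:G/T; 12:A/W; 15:K/A; 19:I/P; 20:S/F; 25:A/I; 28:R/W.
There are 9 differences over 33 sites, so p = 9/33 = 0.2727.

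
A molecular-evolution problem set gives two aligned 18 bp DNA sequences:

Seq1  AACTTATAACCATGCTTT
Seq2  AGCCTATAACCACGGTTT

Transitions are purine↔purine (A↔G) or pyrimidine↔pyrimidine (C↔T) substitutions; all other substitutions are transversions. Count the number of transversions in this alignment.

1

Differing sites — 2:A/G (Ti); 4:T/C (Ti); 13:T/C (Ti); 15:C/G (Tv).
Of the 4 differences, 3 transitions and 1 transversion, so the answer is 1.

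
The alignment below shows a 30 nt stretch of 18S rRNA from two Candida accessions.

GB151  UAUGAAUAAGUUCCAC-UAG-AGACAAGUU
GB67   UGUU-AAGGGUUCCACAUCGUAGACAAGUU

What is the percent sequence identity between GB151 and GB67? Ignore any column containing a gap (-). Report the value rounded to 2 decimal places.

77.78%

Excluding the 3 gap columns leaves 27 comparable sites.
Mismatches occur at site 2 (A→G), site 4 (G→U), site 7 (U→A), site 8 (A→G), site 9 (A→G), site 19 (A→C).
21 of the 27 comparable sites match, so the percent identity is 21/27 × 100 = 77.78%.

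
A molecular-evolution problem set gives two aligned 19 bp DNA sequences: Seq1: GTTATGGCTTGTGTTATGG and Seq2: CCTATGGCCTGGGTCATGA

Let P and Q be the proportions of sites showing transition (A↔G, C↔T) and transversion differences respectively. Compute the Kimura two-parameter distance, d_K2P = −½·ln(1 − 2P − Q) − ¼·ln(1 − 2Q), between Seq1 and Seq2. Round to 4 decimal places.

Differing sites — 1:G/C (Tv); 2:T/C (Ti); 9:T/C (Ti); 12:T/G (Tv); 15:T/C (Ti); 19:G/A (Ti).
Of the 6 differences, 4 transitions and 2 transversions over 19 sites: P = 4/19 = 0.210526, Q = 2/19 = 0.105263.
d = −0.5·ln(0.473685) − 0.25·ln(0.789474) = −0.5·(-0.747213) − 0.25·(-0.236388) = 0.4327.

0.4327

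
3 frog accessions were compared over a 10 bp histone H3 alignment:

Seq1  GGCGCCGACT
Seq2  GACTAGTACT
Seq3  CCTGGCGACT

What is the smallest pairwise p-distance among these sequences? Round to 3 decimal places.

Pairwise Hamming distances:
  Seq1 vs Seq2: 5
  Seq1 vs Seq3: 4
  Seq2 vs Seq3: 7
The smallest is 4 mismatches, between Seq1 and Seq3; p = 4/10 = 0.400.

0.400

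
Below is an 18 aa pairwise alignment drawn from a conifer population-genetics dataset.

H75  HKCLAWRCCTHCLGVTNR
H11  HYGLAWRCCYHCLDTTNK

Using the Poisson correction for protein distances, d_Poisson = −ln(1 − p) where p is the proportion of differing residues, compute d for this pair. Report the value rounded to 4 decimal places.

0.4055

Differing sites — 2:K/Y; 3:C/G; 10:T/Y; 14:G/D; 15:V/T; 18:R/K.
p = 6/18 = 0.333333.
d = −ln(1 − 0.333333) = −ln(0.666667) = 0.4055.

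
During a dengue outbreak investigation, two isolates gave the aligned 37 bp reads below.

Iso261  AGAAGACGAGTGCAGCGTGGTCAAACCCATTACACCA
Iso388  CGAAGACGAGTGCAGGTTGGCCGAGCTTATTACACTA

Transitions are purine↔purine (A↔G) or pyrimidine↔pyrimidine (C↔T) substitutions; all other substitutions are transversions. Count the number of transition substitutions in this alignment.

6

Differing sites — 1:A/C (Tv); 16:C/G (Tv); 17:G/T (Tv); 21:T/C (Ti); 23:A/G (Ti); 25:A/G (Ti); 27:C/T (Ti); 28:C/T (Ti); 36:C/T (Ti).
Of the 9 differences, 6 transitions and 3 transversions, so the answer is 6.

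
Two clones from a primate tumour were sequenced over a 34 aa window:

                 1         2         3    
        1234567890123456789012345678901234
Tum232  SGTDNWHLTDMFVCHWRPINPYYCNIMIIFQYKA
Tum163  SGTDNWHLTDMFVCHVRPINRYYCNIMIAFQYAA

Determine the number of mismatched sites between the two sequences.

4

The sequences differ at positions 16 (W/V), 21 (P/R), 29 (I/A), 33 (K/A).
That gives 4 mismatches out of 34 aligned sites, so the Hamming distance is 4.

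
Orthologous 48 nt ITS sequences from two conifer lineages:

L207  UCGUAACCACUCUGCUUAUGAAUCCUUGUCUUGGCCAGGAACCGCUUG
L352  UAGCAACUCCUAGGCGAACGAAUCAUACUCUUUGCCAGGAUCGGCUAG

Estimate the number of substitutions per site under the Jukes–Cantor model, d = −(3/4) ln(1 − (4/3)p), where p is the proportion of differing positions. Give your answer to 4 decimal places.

Differing sites — 2:C/A; 4:U/C; 8:C/U; 9:A/C; 12:C/A; 13:U/G; 16:U/G; 17:U/A; 19:U/C; 25:C/A; 27:U/A; 28:G/C; 33:G/U; 41:A/U; 43:C/G; 47:U/A.
p = 16/48 = 0.333333.
d = −0.75 · ln(1 − (4/3)·0.333333) = −0.75 · ln(0.555556) = −0.75 · (-0.587786) = 0.4408.

0.4408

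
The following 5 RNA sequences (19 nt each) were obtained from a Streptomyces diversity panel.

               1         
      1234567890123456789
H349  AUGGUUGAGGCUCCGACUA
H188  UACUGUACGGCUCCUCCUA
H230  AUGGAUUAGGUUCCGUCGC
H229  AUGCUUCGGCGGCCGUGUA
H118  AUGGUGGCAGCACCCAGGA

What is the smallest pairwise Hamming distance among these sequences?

Pairwise Hamming distances:
  H349 vs H188: 9
  H349 vs H230: 6
  H349 vs H229: 8
  H349 vs H118: 7
  H188 vs H230: 12
  H188 vs H229: 13
  H188 vs H118: 13
  H230 vs H229: 10
  H230 vs H118: 11
  H229 vs H118: 11
The smallest is 6, between H349 and H230.

6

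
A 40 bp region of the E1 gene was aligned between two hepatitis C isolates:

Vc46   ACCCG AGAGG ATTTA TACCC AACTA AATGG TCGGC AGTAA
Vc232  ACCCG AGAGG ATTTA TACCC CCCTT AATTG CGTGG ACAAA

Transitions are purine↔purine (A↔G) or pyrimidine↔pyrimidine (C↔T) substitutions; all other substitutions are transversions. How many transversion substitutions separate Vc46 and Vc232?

9

Differing sites — 21:A/C (Tv); 22:A/C (Tv); 25:A/T (Tv); 29:G/T (Tv); 31:T/C (Ti); 32:C/G (Tv); 33:G/T (Tv); 35:C/G (Tv); 37:G/C (Tv); 38:T/A (Tv).
Of the 10 differences, 1 transition and 9 transversions, so the answer is 9.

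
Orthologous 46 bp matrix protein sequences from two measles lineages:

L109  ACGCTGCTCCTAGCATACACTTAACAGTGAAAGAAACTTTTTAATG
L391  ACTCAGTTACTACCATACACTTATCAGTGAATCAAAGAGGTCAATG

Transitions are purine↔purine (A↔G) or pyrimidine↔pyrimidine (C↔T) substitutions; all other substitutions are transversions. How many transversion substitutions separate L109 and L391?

Mismatches occur at site 3 (G↔T, transversion), site 5 (T↔A, transversion), site 7 (C↔T, transition), site 9 (C↔A, transversion), site 13 (G↔C, transversion), site 24 (A↔T, transversion), site 32 (A↔T, transversion), site 33 (G↔C, transversion), site 37 (C↔G, transversion), site 38 (T↔A, transversion), site 39 (T↔G, transversion), site 40 (T↔G, transversion), site 42 (T↔C, transition).
Of the 13 differences, 2 transitions and 11 transversions, so the answer is 11.

11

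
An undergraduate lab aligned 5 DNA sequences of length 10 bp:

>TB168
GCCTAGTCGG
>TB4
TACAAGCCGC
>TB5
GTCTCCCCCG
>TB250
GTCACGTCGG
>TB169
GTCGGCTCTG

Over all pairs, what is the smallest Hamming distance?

Pairwise Hamming distances:
  TB168 vs TB4: 5
  TB168 vs TB5: 5
  TB168 vs TB250: 3
  TB168 vs TB169: 5
  TB4 vs TB5: 7
  TB4 vs TB250: 5
  TB4 vs TB169: 8
  TB5 vs TB250: 4
  TB5 vs TB169: 4
  TB250 vs TB169: 4
The smallest is 3, between TB168 and TB250.

3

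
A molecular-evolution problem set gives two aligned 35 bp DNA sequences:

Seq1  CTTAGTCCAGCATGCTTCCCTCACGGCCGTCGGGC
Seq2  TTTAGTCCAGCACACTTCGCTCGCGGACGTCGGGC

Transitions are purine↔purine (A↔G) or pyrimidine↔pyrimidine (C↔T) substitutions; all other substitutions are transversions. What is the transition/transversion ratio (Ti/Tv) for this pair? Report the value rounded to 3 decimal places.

2.000

The sequences differ at positions 1 (C/T, transition), 13 (T/C, transition), 14 (G/A, transition), 19 (C/G, transversion), 23 (A/G, transition), 27 (C/A, transversion).
Of the 6 differences, 4 transitions and 2 transversions, so Ti/Tv = 4/2 = 2.000.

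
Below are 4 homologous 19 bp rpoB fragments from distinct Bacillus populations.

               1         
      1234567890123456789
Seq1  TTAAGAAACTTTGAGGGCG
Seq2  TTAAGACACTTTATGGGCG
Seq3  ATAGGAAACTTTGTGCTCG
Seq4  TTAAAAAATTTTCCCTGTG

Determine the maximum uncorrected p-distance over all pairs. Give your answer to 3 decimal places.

0.526

Pairwise Hamming distances:
  Seq1 vs Seq2: 3
  Seq1 vs Seq3: 5
  Seq1 vs Seq4: 7
  Seq2 vs Seq3: 6
  Seq2 vs Seq4: 8
  Seq3 vs Seq4: 10
The largest is 10 mismatches, between Seq3 and Seq4; p = 10/19 = 0.526.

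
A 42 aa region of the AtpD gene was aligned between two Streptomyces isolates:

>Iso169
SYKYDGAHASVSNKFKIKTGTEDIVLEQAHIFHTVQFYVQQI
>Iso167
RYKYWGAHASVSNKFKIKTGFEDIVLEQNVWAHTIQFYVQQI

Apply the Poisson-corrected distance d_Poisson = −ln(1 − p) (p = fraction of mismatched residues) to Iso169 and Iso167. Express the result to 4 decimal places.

0.2113

The sequences differ at positions 1 (S/R), 5 (D/W), 21 (T/F), 29 (A/N), 30 (H/V), 31 (I/W), 32 (F/A), 35 (V/I).
p = 8/42 = 0.190476.
d = −ln(1 − 0.190476) = −ln(0.809524) = 0.2113.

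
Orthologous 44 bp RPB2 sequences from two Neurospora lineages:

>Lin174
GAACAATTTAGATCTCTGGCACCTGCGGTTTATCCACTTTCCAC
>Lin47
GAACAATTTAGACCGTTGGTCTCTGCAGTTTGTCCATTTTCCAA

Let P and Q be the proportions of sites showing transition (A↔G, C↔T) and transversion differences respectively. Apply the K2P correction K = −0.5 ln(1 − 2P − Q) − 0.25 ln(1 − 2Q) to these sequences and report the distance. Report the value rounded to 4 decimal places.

Differing sites — 13:T/C (Ti); 15:T/G (Tv); 16:C/T (Ti); 20:C/T (Ti); 21:A/C (Tv); 22:C/T (Ti); 27:G/A (Ti); 32:A/G (Ti); 37:C/T (Ti); 44:C/A (Tv).
Of the 10 differences, 7 transitions and 3 transversions over 44 sites: P = 7/44 = 0.159091, Q = 3/44 = 0.068182.
d = −0.5·ln(0.613636) − 0.25·ln(0.863636) = −0.5·(-0.488353) − 0.25·(-0.146604) = 0.2808.

0.2808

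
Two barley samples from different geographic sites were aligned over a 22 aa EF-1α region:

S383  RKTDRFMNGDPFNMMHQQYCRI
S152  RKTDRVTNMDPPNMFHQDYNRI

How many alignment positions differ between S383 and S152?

Differing sites — 6:F/V; 7:M/T; 9:G/M; 12:F/P; 15:M/F; 18:Q/D; 20:C/N.
That gives 7 mismatches out of 22 aligned sites, so the Hamming distance is 7.

7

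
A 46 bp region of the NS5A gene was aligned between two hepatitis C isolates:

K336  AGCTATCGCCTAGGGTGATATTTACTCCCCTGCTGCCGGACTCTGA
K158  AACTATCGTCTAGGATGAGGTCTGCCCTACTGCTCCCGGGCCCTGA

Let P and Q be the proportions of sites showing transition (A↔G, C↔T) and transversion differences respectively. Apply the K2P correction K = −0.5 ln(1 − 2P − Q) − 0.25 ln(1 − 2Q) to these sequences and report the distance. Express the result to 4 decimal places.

Differing sites — 2:G/A (Ti); 9:C/T (Ti); 15:G/A (Ti); 19:T/G (Tv); 20:A/G (Ti); 22:T/C (Ti); 24:A/G (Ti); 26:T/C (Ti); 28:C/T (Ti); 29:C/A (Tv); 35:G/C (Tv); 40:A/G (Ti); 42:T/C (Ti).
Of the 13 differences, 10 transitions and 3 transversions over 46 sites: P = 10/46 = 0.217391, Q = 3/46 = 0.065217.
d = −0.5·ln(0.500001) − 0.25·ln(0.869566) = −0.5·(-0.693145) − 0.25·(-0.139761) = 0.3815.

0.3815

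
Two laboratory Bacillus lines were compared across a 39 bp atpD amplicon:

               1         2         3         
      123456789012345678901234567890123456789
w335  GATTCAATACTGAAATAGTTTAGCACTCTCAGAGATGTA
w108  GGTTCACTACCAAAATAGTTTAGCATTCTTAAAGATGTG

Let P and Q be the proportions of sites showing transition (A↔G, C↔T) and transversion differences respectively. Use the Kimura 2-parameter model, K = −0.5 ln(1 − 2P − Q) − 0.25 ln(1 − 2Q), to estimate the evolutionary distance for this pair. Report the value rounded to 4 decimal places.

0.2559

Mismatches occur at site 2 (A↔G, transition), site 7 (A↔C, transversion), site 11 (T↔C, transition), site 12 (G↔A, transition), site 26 (C↔T, transition), site 30 (C↔T, transition), site 32 (G↔A, transition), site 39 (A↔G, transition).
Of the 8 differences, 7 transitions and 1 transversion over 39 sites: P = 7/39 = 0.179487, Q = 1/39 = 0.025641.
d = −0.5·ln(0.615385) − 0.25·ln(0.948718) = −0.5·(-0.485507) − 0.25·(-0.052644) = 0.2559.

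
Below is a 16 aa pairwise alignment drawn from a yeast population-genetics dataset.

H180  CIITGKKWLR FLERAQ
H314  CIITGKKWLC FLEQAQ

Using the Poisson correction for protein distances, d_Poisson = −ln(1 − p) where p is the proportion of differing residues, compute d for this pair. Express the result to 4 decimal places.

Mismatches occur at site 10 (R→C), site 14 (R→Q).
p = 2/16 = 0.125000.
d = −ln(1 − 0.125000) = −ln(0.875000) = 0.1335.

0.1335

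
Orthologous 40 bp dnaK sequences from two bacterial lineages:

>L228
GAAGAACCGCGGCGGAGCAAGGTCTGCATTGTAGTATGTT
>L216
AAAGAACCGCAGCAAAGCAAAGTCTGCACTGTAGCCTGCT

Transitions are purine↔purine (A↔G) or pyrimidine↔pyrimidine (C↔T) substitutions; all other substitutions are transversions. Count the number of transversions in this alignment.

Differing sites — 1:G/A (Ti); 11:G/A (Ti); 14:G/A (Ti); 15:G/A (Ti); 21:G/A (Ti); 29:T/C (Ti); 35:T/C (Ti); 36:A/C (Tv); 39:T/C (Ti).
Of the 9 differences, 8 transitions and 1 transversion, so the answer is 1.

1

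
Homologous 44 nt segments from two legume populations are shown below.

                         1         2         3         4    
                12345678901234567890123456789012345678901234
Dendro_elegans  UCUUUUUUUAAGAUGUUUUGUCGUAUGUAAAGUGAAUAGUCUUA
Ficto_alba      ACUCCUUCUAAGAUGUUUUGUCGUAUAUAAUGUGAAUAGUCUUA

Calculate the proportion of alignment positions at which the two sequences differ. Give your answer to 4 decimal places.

0.1364

The sequences differ at positions 1 (U/A), 4 (U/C), 5 (U/C), 8 (U/C), 27 (G/A), 31 (A/U).
There are 6 differences over 44 sites, so p = 6/44 = 0.1364.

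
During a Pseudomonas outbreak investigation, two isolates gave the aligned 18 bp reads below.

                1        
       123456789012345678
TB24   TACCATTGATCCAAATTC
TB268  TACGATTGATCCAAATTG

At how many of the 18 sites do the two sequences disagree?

The sequences differ at positions 4 (C/G), 18 (C/G).
That gives 2 mismatches out of 18 aligned sites, so the Hamming distance is 2.

2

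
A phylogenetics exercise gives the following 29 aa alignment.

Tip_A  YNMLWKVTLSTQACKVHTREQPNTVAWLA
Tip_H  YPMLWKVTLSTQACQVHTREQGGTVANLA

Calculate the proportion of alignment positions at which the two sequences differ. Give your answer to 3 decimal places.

Mismatches occur at site 2 (N↔P), site 15 (K↔Q), site 22 (P↔G), site 23 (N↔G), site 27 (W↔N).
There are 5 differences over 29 sites, so p = 5/29 = 0.172.

0.172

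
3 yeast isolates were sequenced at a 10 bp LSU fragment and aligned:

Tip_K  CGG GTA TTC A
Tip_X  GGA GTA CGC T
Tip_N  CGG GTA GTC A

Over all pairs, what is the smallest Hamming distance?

1

Pairwise Hamming distances:
  Tip_K vs Tip_X: 5
  Tip_K vs Tip_N: 1
  Tip_X vs Tip_N: 5
The smallest is 1, between Tip_K and Tip_N.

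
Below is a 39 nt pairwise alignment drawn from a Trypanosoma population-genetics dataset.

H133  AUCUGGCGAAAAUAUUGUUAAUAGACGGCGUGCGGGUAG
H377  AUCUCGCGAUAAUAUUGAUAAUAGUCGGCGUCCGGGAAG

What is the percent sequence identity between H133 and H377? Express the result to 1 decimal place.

84.6%

The sequences differ at positions 5 (G/C), 10 (A/U), 18 (U/A), 25 (A/U), 32 (G/C), 37 (U/A).
33 of the 39 sites match, so the percent identity is 33/39 × 100 = 84.6%.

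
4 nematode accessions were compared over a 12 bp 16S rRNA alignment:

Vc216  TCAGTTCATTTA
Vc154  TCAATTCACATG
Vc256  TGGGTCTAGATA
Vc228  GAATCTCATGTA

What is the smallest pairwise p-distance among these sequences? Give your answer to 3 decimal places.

Pairwise Hamming distances:
  Vc216 vs Vc154: 4
  Vc216 vs Vc256: 6
  Vc216 vs Vc228: 5
  Vc154 vs Vc256: 7
  Vc154 vs Vc228: 7
  Vc256 vs Vc228: 9
The smallest is 4 mismatches, between Vc216 and Vc154; p = 4/12 = 0.333.

0.333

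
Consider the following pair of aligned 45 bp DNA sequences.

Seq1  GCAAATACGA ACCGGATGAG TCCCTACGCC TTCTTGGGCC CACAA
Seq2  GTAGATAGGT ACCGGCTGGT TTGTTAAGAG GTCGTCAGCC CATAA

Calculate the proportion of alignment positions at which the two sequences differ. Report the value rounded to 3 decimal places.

0.400

Differing sites — 2:C/T; 4:A/G; 8:C/G; 10:A/T; 16:A/C; 19:A/G; 20:G/T; 22:C/T; 23:C/G; 24:C/T; 27:C/A; 29:C/A; 30:C/G; 31:T/G; 34:T/G; 36:G/C; 37:G/A; 43:C/T.
There are 18 differences over 45 sites, so p = 18/45 = 0.400.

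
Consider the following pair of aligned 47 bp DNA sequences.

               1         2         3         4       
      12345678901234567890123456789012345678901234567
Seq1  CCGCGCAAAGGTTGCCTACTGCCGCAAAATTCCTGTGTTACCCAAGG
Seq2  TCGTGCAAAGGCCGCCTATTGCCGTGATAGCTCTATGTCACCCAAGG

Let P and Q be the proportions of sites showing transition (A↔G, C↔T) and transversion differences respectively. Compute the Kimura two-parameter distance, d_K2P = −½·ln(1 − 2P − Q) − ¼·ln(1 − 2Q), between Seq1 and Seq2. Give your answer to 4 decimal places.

The sequences differ at positions 1 (C/T, transition), 4 (C/T, transition), 12 (T/C, transition), 13 (T/C, transition), 19 (C/T, transition), 25 (C/T, transition), 26 (A/G, transition), 28 (A/T, transversion), 30 (T/G, transversion), 31 (T/C, transition), 32 (C/T, transition), 35 (G/A, transition), 39 (T/C, transition).
Of the 13 differences, 11 transitions and 2 transversions over 47 sites: P = 11/47 = 0.234043, Q = 2/47 = 0.042553.
d = −0.5·ln(0.489361) − 0.25·ln(0.914894) = −0.5·(-0.714655) − 0.25·(-0.088947) = 0.3796.

0.3796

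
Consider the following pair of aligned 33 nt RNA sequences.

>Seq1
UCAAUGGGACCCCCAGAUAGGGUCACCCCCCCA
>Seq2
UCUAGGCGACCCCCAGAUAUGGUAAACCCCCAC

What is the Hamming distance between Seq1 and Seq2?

8

Differing sites — 3:A/U; 5:U/G; 7:G/C; 20:G/U; 24:C/A; 26:C/A; 32:C/A; 33:A/C.
That gives 8 mismatches out of 33 aligned sites, so the Hamming distance is 8.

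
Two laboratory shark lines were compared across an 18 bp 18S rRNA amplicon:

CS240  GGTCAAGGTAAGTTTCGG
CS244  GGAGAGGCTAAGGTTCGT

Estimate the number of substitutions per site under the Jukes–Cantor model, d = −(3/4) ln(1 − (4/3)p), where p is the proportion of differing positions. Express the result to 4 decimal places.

0.4408

The sequences differ at positions 3 (T/A), 4 (C/G), 6 (A/G), 8 (G/C), 13 (T/G), 18 (G/T).
p = 6/18 = 0.333333.
d = −0.75 · ln(1 − (4/3)·0.333333) = −0.75 · ln(0.555556) = −0.75 · (-0.587786) = 0.4408.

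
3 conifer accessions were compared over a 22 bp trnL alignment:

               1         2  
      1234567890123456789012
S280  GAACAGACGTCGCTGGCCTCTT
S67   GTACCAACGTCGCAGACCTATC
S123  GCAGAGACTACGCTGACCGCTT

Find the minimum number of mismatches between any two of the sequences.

6

Pairwise Hamming distances:
  S280 vs S67: 7
  S280 vs S123: 6
  S67 vs S123: 10
The smallest is 6, between S280 and S123.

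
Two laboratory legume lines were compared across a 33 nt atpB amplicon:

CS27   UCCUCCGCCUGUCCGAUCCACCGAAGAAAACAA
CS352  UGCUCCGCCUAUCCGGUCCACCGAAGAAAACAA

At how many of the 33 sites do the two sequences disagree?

3

Mismatches occur at site 2 (C→G), site 11 (G→A), site 16 (A→G).
That gives 3 mismatches out of 33 aligned sites, so the Hamming distance is 3.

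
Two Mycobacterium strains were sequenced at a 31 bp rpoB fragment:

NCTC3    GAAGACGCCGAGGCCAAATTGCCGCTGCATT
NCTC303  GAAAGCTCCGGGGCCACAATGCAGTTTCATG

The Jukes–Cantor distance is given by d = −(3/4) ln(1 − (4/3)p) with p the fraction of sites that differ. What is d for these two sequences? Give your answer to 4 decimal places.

0.4217

Differing sites — 4:G/A; 5:A/G; 7:G/T; 11:A/G; 17:A/C; 19:T/A; 23:C/A; 25:C/T; 27:G/T; 31:T/G.
p = 10/31 = 0.322581.
d = −0.75 · ln(1 − (4/3)·0.322581) = −0.75 · ln(0.569892) = −0.75 · (-0.562308) = 0.4217.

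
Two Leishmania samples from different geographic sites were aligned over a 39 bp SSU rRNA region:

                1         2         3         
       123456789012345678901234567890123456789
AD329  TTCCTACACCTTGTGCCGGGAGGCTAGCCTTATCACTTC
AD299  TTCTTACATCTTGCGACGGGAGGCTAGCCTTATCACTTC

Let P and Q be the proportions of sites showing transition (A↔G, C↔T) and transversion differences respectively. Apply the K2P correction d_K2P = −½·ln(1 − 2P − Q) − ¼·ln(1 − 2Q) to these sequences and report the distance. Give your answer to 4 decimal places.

The sequences differ at positions 4 (C/T, transition), 9 (C/T, transition), 14 (T/C, transition), 16 (C/A, transversion).
Of the 4 differences, 3 transitions and 1 transversion over 39 sites: P = 3/39 = 0.076923, Q = 1/39 = 0.025641.
d = −0.5·ln(0.820513) − 0.25·ln(0.948718) = −0.5·(-0.197826) − 0.25·(-0.052644) = 0.1121.

0.1121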